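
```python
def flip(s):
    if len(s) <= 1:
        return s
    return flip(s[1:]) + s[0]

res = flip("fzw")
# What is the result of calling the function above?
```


flip("fzw")
= flip("zw") + "f"
= flip("w") + "z" + "f"
= "w" + "z" + "f"
= "wzf"


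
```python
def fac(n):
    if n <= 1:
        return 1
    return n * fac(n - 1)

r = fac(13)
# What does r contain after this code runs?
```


fac(13)
= 13 * fac(12)
= 13 * 12 * fac(11)
= 13 * 12 * 11 * fac(10)
= 13 * 12 * 11 * 10 * fac(9)
= 13 * 12 * 11 * 10 * 9 * fac(8)
= 13 * 12 * 11 * 10 * 9 * 8 * fac(7)
= 13 * 12 * 11 * 10 * 9 * 8 * 7 * fac(6)
= 13 * 12 * 11 * 10 * 9 * 8 * 7 * 6 * fac(5)
= 13 * 12 * 11 * 10 * 9 * 8 * 7 * 6 * 5 * fac(4)
= 13 * 12 * 11 * 10 * 9 * 8 * 7 * 6 * 5 * 4 * fac(3)
= 13 * 12 * 11 * 10 * 9 * 8 * 7 * 6 * 5 * 4 * 3 * fac(2)
= 13 * 12 * 11 * 10 * 9 * 8 * 7 * 6 * 5 * 4 * 3 * 2 * fac(1)
= 13 * 12 * 11 * 10 * 9 * 8 * 7 * 6 * 5 * 4 * 3 * 2 * 1
= 6227020800


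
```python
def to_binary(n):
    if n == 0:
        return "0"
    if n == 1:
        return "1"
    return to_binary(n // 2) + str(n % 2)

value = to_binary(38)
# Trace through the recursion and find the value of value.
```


to_binary(38)
= to_binary(19) + "0"
= to_binary(9) + "1" + "0"
= to_binary(4) + "1" + "1" + "0"
= to_binary(2) + "0" + "1" + "1" + "0"
= to_binary(1) + "0" + "0" + "1" + "1" + "0"
= "1" + "0" + "0" + "1" + "1" + "0"
= "100110"


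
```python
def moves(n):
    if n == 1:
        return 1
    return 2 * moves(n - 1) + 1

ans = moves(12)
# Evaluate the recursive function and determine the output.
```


moves(12)
= 2 * moves(11) + 1
= 2 * (2 * moves(10) + 1) + 1
= 2 * (2 * (2 * moves(9) + 1) + 1) + 1
= 2 * (2 * (2 * (2 * moves(8) + 1) + 1) + 1) + 1
= 2 * (2 * (2 * (2 * (2 * moves(7) + 1) + 1) + 1) + 1) + 1
= 2 * (2 * (2 * (2 * (2 * (2 * moves(6) + 1) + 1) + 1) + 1) + 1) + 1
= 2 * (2 * (2 * (2 * (2 * (2 * (2 * moves(5) + 1) + 1) + 1) + 1) + 1) + 1) + 1
= 2 * (2 * (2 * (2 * (2 * (2 * (2 * (2 * moves(4) + 1) + 1) + 1) + 1) + 1) + 1) + 1) + 1
= 2 * (2 * (2 * (2 * (2 * (2 * (2 * (2 * (2 * moves(3) + 1) + 1) + 1) + 1) + 1) + 1) + 1) + 1) + 1
= 2 * (2 * (2 * (2 * (2 * (2 * (2 * (2 * (2 * (2 * moves(2) + 1) + 1) + 1) + 1) + 1) + 1) + 1) + 1) + 1) + 1
= 2 * (2 * (2 * (2 * (2 * (2 * (2 * (2 * (2 * (2 * (2 * moves(1) + 1) + 1) + 1) + 1) + 1) + 1) + 1) + 1) + 1) + 1) + 1
Now compute bottom-up:
moves(1) = 1
moves(2) = 2 * 1 + 1 = 3
moves(3) = 2 * 3 + 1 = 7
moves(4) = 2 * 7 + 1 = 15
moves(5) = 2 * 15 + 1 = 31
moves(6) = 2 * 31 + 1 = 63
moves(7) = 2 * 63 + 1 = 127
moves(8) = 2 * 127 + 1 = 255
moves(9) = 2 * 255 + 1 = 511
moves(10) = 2 * 511 + 1 = 1023
moves(11) = 2 * 1023 + 1 = 2047
moves(12) = 2 * 2047 + 1 = 4095
= 4095


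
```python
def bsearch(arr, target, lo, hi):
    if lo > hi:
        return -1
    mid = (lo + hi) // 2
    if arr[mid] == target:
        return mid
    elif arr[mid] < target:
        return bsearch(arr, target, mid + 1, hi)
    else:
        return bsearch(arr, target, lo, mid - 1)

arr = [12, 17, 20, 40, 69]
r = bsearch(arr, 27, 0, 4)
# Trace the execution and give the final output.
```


bsearch(arr, 27, 0, 4)
lo=0, hi=4, mid=2, arr[mid]=20
20 < 27, search right half
lo=3, hi=4, mid=3, arr[mid]=40
40 > 27, search left half
lo > hi, target not found, return -1
= -1


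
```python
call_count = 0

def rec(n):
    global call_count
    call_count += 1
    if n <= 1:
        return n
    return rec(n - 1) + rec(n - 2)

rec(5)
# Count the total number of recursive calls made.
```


rec(5) calls rec(4) and rec(3); each non-base call branches into two more.
Let C(k) = total number of calls made by rec(k), including the call to rec(k) itself.
Base cases: C(0) = 1, C(1) = 1
Recurrence: C(k) = 1 + C(k-1) + C(k-2)
  C(2) = 1 + C(1) + C(0) = 1 + 1 + 1 = 3
  C(3) = 1 + C(2) + C(1) = 1 + 3 + 1 = 5
  C(4) = 1 + C(3) + C(2) = 1 + 5 + 3 = 9
  C(5) = 1 + C(4) + C(3) = 1 + 9 + 5 = 15
Total calls = C(5) = 15


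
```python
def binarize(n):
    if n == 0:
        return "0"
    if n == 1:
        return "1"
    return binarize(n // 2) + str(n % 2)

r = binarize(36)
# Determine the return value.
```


binarize(36)
= binarize(18) + "0"
= binarize(9) + "0" + "0"
= binarize(4) + "1" + "0" + "0"
= binarize(2) + "0" + "1" + "0" + "0"
= binarize(1) + "0" + "0" + "1" + "0" + "0"
= "1" + "0" + "0" + "1" + "0" + "0"
= "100100"


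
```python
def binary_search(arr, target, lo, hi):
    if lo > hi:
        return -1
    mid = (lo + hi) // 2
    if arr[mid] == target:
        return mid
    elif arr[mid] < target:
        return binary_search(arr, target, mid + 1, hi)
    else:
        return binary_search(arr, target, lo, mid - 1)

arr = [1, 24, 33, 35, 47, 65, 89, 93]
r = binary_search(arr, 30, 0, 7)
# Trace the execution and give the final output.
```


binary_search(arr, 30, 0, 7)
lo=0, hi=7, mid=3, arr[mid]=35
35 > 30, search left half
lo=0, hi=2, mid=1, arr[mid]=24
24 < 30, search right half
lo=2, hi=2, mid=2, arr[mid]=33
33 > 30, search left half
lo > hi, target not found, return -1
= -1


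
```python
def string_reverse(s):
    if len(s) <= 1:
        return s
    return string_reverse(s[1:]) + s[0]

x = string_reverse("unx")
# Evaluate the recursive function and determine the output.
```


string_reverse("unx")
= string_reverse("nx") + "u"
= string_reverse("x") + "n" + "u"
= "x" + "n" + "u"
= "xnu"


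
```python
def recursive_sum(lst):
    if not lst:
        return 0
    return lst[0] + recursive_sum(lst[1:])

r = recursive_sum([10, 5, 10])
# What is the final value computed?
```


recursive_sum([10, 5, 10])
= 10 + recursive_sum([5, 10])
= 10 + 5 + recursive_sum([10])
= 10 + 5 + 10 + recursive_sum([])
= 10 + 5 + 10 + 0
= 25


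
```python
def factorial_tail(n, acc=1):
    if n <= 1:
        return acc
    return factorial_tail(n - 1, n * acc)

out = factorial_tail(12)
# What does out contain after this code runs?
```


factorial_tail(12, 1)
= factorial_tail(11, 12 * 1) = factorial_tail(11, 12)
= factorial_tail(10, 11 * 12) = factorial_tail(10, 132)
= factorial_tail(9, 10 * 132) = factorial_tail(9, 1320)
= factorial_tail(8, 9 * 1320) = factorial_tail(8, 11880)
= factorial_tail(7, 8 * 11880) = factorial_tail(7, 95040)
= factorial_tail(6, 7 * 95040) = factorial_tail(6, 665280)
= factorial_tail(5, 6 * 665280) = factorial_tail(5, 3991680)
= factorial_tail(4, 5 * 3991680) = factorial_tail(4, 19958400)
= factorial_tail(3, 4 * 19958400) = factorial_tail(3, 79833600)
= factorial_tail(2, 3 * 79833600) = factorial_tail(2, 239500800)
= factorial_tail(1, 2 * 239500800) = factorial_tail(1, 479001600)
n <= 1, return acc = 479001600


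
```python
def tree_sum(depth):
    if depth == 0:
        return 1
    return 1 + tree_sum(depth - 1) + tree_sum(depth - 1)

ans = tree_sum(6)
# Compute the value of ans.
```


tree_sum(6)
= 1 + tree_sum(5) + tree_sum(5)
= 1 + 2 * tree_sum(5)
tree_sum(k) = 2^(k+1) - 1
tree_sum(0) = 1
tree_sum(1) = 3
tree_sum(2) = 7
tree_sum(3) = 15
tree_sum(4) = 31
tree_sum(6) = 2^7 - 1 = 127


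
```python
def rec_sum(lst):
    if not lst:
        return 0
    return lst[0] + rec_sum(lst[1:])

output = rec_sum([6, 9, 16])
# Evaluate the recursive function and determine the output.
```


rec_sum([6, 9, 16])
= 6 + rec_sum([9, 16])
= 6 + 9 + rec_sum([16])
= 6 + 9 + 16 + rec_sum([])
= 6 + 9 + 16 + 0
= 31


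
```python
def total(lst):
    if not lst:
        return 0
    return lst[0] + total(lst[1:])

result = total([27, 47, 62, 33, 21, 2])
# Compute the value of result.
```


total([27, 47, 62, 33, 21, 2])
= 27 + total([47, 62, 33, 21, 2])
= 27 + 47 + total([62, 33, 21, 2])
= 27 + 47 + 62 + total([33, 21, 2])
= 27 + 47 + 62 + 33 + total([21, 2])
= 27 + 47 + 62 + 33 + 21 + total([2])
= 27 + 47 + 62 + 33 + 21 + 2 + total([])
= 27 + 47 + 62 + 33 + 21 + 2 + 0
= 192


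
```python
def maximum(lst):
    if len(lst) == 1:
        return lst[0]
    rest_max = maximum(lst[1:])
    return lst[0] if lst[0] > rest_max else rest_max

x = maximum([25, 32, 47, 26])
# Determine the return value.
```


maximum([25, 32, 47, 26])
= compare 25 with maximum([32, 47, 26])
= compare 32 with maximum([47, 26])
= compare 47 with maximum([26])
Base: maximum([26]) = 26
compare 47 with 26: max = 47
compare 32 with 47: max = 47
compare 25 with 47: max = 47
= 47


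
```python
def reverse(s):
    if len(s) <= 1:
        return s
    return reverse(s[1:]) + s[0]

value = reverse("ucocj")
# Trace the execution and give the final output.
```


reverse("ucocj")
= reverse("cocj") + "u"
= reverse("ocj") + "c" + "u"
= reverse("cj") + "o" + "c" + "u"
= reverse("j") + "c" + "o" + "c" + "u"
= "j" + "c" + "o" + "c" + "u"
= "jcocu"


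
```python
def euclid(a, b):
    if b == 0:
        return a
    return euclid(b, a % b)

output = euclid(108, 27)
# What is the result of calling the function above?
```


euclid(108, 27)
= euclid(27, 108 % 27) = euclid(27, 0)
b == 0, return a = 27


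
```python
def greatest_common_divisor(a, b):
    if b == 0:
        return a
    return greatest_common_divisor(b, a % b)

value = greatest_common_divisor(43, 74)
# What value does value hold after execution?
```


greatest_common_divisor(43, 74)
= greatest_common_divisor(74, 43 % 74) = greatest_common_divisor(74, 43)
= greatest_common_divisor(43, 74 % 43) = greatest_common_divisor(43, 31)
= greatest_common_divisor(31, 43 % 31) = greatest_common_divisor(31, 12)
= greatest_common_divisor(12, 31 % 12) = greatest_common_divisor(12, 7)
= greatest_common_divisor(7, 12 % 7) = greatest_common_divisor(7, 5)
= greatest_common_divisor(5, 7 % 5) = greatest_common_divisor(5, 2)
= greatest_common_divisor(2, 5 % 2) = greatest_common_divisor(2, 1)
= greatest_common_divisor(1, 2 % 1) = greatest_common_divisor(1, 0)
b == 0, return a = 1


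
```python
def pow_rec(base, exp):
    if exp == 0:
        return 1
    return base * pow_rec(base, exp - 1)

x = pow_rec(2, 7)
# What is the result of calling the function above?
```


pow_rec(2, 7)
= 2 * pow_rec(2, 6)
= 2 * 2 * pow_rec(2, 5)
= 2 * 2 * 2 * pow_rec(2, 4)
= 2 * 2 * 2 * 2 * pow_rec(2, 3)
= 2 * 2 * 2 * 2 * 2 * pow_rec(2, 2)
= 2 * 2 * 2 * 2 * 2 * 2 * pow_rec(2, 1)
= 2 * 2 * 2 * 2 * 2 * 2 * 2 * pow_rec(2, 0)
= 2 * 2 * 2 * 2 * 2 * 2 * 2 * 1
= 128


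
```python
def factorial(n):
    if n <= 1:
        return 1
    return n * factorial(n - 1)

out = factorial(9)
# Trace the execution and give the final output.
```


factorial(9)
= 9 * factorial(8)
= 9 * 8 * factorial(7)
= 9 * 8 * 7 * factorial(6)
= 9 * 8 * 7 * 6 * factorial(5)
= 9 * 8 * 7 * 6 * 5 * factorial(4)
= 9 * 8 * 7 * 6 * 5 * 4 * factorial(3)
= 9 * 8 * 7 * 6 * 5 * 4 * 3 * factorial(2)
= 9 * 8 * 7 * 6 * 5 * 4 * 3 * 2 * factorial(1)
= 9 * 8 * 7 * 6 * 5 * 4 * 3 * 2 * 1
= 362880


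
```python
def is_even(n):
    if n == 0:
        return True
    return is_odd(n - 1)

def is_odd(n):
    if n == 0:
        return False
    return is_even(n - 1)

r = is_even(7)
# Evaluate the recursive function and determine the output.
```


is_even(7)
= is_odd(6)
= is_even(5)
= is_odd(4)
= is_even(3)
= is_odd(2)
= is_even(1)
= is_odd(0)
n == 0: return False
= False


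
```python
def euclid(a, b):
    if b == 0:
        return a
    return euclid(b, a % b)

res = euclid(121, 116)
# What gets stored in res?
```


euclid(121, 116)
= euclid(116, 121 % 116) = euclid(116, 5)
= euclid(5, 116 % 5) = euclid(5, 1)
= euclid(1, 5 % 1) = euclid(1, 0)
b == 0, return a = 1


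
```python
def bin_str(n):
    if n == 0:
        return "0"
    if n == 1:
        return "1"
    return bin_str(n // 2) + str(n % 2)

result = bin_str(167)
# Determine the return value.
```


bin_str(167)
= bin_str(83) + "1"
= bin_str(41) + "1" + "1"
= bin_str(20) + "1" + "1" + "1"
= bin_str(10) + "0" + "1" + "1" + "1"
= bin_str(5) + "0" + "0" + "1" + "1" + "1"
= bin_str(2) + "1" + "0" + "0" + "1" + "1" + "1"
= bin_str(1) + "0" + "1" + "0" + "0" + "1" + "1" + "1"
= "1" + "0" + "1" + "0" + "0" + "1" + "1" + "1"
= "10100111"


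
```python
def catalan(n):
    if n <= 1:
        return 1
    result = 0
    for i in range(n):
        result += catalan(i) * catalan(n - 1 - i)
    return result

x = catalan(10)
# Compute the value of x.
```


catalan(10)
= sum of catalan(i) * catalan(10-1-i) for i in 0..9
First compute sub-values bottom-up:
  catalan(0) = 1, catalan(1) = 1
  catalan(2) = 1*1 + 1*1 = 2
  catalan(3) = 1*2 + 1*1 + 2*1 = 5
  catalan(4) = 1*5 + 1*2 + 2*1 + 5*1 = 14
  catalan(5) = 1*14 + 1*5 + 2*2 + 5*1 + 14*1 = 42
  catalan(6) = 1*42 + 1*14 + 2*5 + 5*2 + 14*1 + 42*1 = 132
  catalan(7) = 1*132 + 1*42 + 2*14 + 5*5 + 14*2 + 42*1 + 132*1 = 429
  catalan(8) = 1*429 + 1*132 + 2*42 + 5*14 + 14*5 + 42*2 + 132*1 + 429*1 = 1430
  catalan(9) = 1*1430 + 1*429 + 2*132 + 5*42 + 14*14 + 42*5 + 132*2 + 429*1 + 1430*1 = 4862
Now catalan(10):
  catalan(0)*catalan(9) = 1*4862 = 4862
  catalan(1)*catalan(8) = 1*1430 = 1430
  catalan(2)*catalan(7) = 2*429 = 858
  catalan(3)*catalan(6) = 5*132 = 660
  catalan(4)*catalan(5) = 14*42 = 588
  catalan(5)*catalan(4) = 42*14 = 588
  catalan(6)*catalan(3) = 132*5 = 660
  catalan(7)*catalan(2) = 429*2 = 858
  catalan(8)*catalan(1) = 1430*1 = 1430
  catalan(9)*catalan(0) = 4862*1 = 4862
= 4862 + 1430 + 858 + 660 + 588 + 588 + 660 + 858 + 1430 + 4862
= 16796


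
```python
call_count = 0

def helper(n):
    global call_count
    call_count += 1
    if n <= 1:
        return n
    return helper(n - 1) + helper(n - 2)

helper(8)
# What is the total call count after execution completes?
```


helper(8) calls helper(7) and helper(6); each non-base call branches into two more.
Let C(k) = total number of calls made by helper(k), including the call to helper(k) itself.
Base cases: C(0) = 1, C(1) = 1
Recurrence: C(k) = 1 + C(k-1) + C(k-2)
  C(2) = 1 + C(1) + C(0) = 1 + 1 + 1 = 3
  C(3) = 1 + C(2) + C(1) = 1 + 3 + 1 = 5
  C(4) = 1 + C(3) + C(2) = 1 + 5 + 3 = 9
  C(5) = 1 + C(4) + C(3) = 1 + 9 + 5 = 15
  C(6) = 1 + C(5) + C(4) = 1 + 15 + 9 = 25
  C(7) = 1 + C(6) + C(5) = 1 + 25 + 15 = 41
  C(8) = 1 + C(7) + C(6) = 1 + 41 + 25 = 67
Total calls = C(8) = 67


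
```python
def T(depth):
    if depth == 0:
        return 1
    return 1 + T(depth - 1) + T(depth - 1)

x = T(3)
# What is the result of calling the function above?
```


T(3)
= 1 + T(2) + T(2)
= 1 + 2 * T(2)
T(k) = 2^(k+1) - 1
T(0) = 1
T(1) = 3
T(2) = 7
T(3) = 15
T(3) = 2^4 - 1 = 15


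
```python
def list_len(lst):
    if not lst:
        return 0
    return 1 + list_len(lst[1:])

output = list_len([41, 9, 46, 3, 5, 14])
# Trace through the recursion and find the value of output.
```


list_len([41, 9, 46, 3, 5, 14])
= 1 + list_len([9, 46, 3, 5, 14])
= 1 + 1 + list_len([46, 3, 5, 14])
= 1 + 1 + 1 + list_len([3, 5, 14])
= 1 + 1 + 1 + 1 + list_len([5, 14])
= 1 + 1 + 1 + 1 + 1 + list_len([14])
= 1 + 1 + 1 + 1 + 1 + 1 + list_len([])
= 1 + 1 + 1 + 1 + 1 + 1 + 0
= 6


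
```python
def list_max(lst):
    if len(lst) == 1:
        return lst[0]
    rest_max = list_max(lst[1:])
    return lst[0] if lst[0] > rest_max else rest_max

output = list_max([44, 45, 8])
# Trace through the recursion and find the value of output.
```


list_max([44, 45, 8])
= compare 44 with list_max([45, 8])
= compare 45 with list_max([8])
Base: list_max([8]) = 8
compare 45 with 8: max = 45
compare 44 with 45: max = 45
= 45


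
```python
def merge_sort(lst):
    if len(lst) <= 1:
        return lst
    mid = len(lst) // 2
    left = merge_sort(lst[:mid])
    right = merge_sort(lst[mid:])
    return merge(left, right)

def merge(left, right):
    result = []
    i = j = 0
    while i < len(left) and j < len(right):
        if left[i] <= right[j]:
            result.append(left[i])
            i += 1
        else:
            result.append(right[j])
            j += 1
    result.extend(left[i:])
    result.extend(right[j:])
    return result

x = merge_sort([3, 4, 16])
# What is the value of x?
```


merge_sort([3, 4, 16])
Split into [3] and [4, 16]
Left sorted: [3]
Right sorted: [4, 16]
Merge [3] and [4, 16]
= [3, 4, 16]


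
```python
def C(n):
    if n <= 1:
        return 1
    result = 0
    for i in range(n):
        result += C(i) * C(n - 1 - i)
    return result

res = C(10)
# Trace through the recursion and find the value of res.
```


C(10)
= sum of C(i) * C(10-1-i) for i in 0..9
First compute sub-values bottom-up:
  C(0) = 1, C(1) = 1
  C(2) = 1*1 + 1*1 = 2
  C(3) = 1*2 + 1*1 + 2*1 = 5
  C(4) = 1*5 + 1*2 + 2*1 + 5*1 = 14
  C(5) = 1*14 + 1*5 + 2*2 + 5*1 + 14*1 = 42
  C(6) = 1*42 + 1*14 + 2*5 + 5*2 + 14*1 + 42*1 = 132
  C(7) = 1*132 + 1*42 + 2*14 + 5*5 + 14*2 + 42*1 + 132*1 = 429
  C(8) = 1*429 + 1*132 + 2*42 + 5*14 + 14*5 + 42*2 + 132*1 + 429*1 = 1430
  C(9) = 1*1430 + 1*429 + 2*132 + 5*42 + 14*14 + 42*5 + 132*2 + 429*1 + 1430*1 = 4862
Now C(10):
  C(0)*C(9) = 1*4862 = 4862
  C(1)*C(8) = 1*1430 = 1430
  C(2)*C(7) = 2*429 = 858
  C(3)*C(6) = 5*132 = 660
  C(4)*C(5) = 14*42 = 588
  C(5)*C(4) = 42*14 = 588
  C(6)*C(3) = 132*5 = 660
  C(7)*C(2) = 429*2 = 858
  C(8)*C(1) = 1430*1 = 1430
  C(9)*C(0) = 4862*1 = 4862
= 4862 + 1430 + 858 + 660 + 588 + 588 + 660 + 858 + 1430 + 4862
= 16796


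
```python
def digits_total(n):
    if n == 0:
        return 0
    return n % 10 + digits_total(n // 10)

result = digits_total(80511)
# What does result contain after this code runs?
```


digits_total(80511)
= 1 + digits_total(8051)
= 1 + 1 + digits_total(805)
= 1 + 1 + 5 + digits_total(80)
= 1 + 1 + 5 + 0 + digits_total(8)
= 1 + 1 + 5 + 0 + 8 + digits_total(0)
= 1 + 1 + 5 + 0 + 8 + 0
= 15


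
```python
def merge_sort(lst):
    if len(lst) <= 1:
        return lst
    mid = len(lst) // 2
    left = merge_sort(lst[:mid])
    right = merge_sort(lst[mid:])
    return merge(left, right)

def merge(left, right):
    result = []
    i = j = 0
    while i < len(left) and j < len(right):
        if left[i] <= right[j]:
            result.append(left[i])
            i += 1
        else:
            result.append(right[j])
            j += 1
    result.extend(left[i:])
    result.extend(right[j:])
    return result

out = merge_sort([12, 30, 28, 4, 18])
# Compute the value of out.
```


merge_sort([12, 30, 28, 4, 18])
Split into [12, 30] and [28, 4, 18]
Left sorted: [12, 30]
Right sorted: [4, 18, 28]
Merge [12, 30] and [4, 18, 28]
= [4, 12, 18, 28, 30]


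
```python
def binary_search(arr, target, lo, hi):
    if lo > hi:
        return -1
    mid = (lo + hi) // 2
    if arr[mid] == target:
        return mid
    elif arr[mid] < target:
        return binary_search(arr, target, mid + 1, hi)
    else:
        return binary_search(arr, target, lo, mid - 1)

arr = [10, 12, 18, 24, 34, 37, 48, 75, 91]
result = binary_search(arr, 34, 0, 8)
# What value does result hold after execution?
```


binary_search(arr, 34, 0, 8)
lo=0, hi=8, mid=4, arr[mid]=34
arr[4] == 34, found at index 4
= 4


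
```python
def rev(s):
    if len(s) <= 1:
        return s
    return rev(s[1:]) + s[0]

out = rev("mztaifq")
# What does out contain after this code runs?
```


rev("mztaifq")
= rev("ztaifq") + "m"
= rev("taifq") + "z" + "m"
= rev("aifq") + "t" + "z" + "m"
= rev("ifq") + "a" + "t" + "z" + "m"
= rev("fq") + "i" + "a" + "t" + "z" + "m"
= rev("q") + "f" + "i" + "a" + "t" + "z" + "m"
= "q" + "f" + "i" + "a" + "t" + "z" + "m"
= "qfiatzm"


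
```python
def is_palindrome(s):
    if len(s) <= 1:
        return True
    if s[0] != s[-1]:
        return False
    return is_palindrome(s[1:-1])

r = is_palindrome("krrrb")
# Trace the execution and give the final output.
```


is_palindrome("krrrb")
"krrrb": s[0]='k' != s[-1]='b' -> False
= False


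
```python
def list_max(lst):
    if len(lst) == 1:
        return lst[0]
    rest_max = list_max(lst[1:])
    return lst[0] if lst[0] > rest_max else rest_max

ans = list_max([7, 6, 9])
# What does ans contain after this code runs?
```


list_max([7, 6, 9])
= compare 7 with list_max([6, 9])
= compare 6 with list_max([9])
Base: list_max([9]) = 9
compare 6 with 9: max = 9
compare 7 with 9: max = 9
= 9


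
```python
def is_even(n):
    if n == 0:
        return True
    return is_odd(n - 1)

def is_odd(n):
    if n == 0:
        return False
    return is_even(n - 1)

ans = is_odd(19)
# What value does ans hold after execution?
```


is_odd(19)
= is_even(18)
= is_odd(17)
= is_even(16)
= is_odd(15)
= is_even(14)
= is_odd(13)
= is_even(12)
= is_odd(11)
= is_even(10)
= is_odd(9)
= is_even(8)
= is_odd(7)
= is_even(6)
= is_odd(5)
= is_even(4)
= is_odd(3)
= is_even(2)
= is_odd(1)
= is_even(0)
n == 0: return True
= True


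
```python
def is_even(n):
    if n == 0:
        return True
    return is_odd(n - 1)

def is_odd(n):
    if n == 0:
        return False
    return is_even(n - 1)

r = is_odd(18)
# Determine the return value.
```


is_odd(18)
= is_even(17)
= is_odd(16)
= is_even(15)
= is_odd(14)
= is_even(13)
= is_odd(12)
= is_even(11)
= is_odd(10)
= is_even(9)
= is_odd(8)
= is_even(7)
= is_odd(6)
= is_even(5)
= is_odd(4)
= is_even(3)
= is_odd(2)
= is_even(1)
= is_odd(0)
n == 0: return False
= False


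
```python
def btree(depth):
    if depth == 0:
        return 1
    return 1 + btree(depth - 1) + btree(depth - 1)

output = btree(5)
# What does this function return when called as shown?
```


btree(5)
= 1 + btree(4) + btree(4)
= 1 + 2 * btree(4)
btree(k) = 2^(k+1) - 1
btree(0) = 1
btree(1) = 3
btree(2) = 7
btree(3) = 15
btree(4) = 31
btree(5) = 2^6 - 1 = 63


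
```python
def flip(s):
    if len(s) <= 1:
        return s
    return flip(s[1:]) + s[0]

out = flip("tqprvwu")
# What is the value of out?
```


flip("tqprvwu")
= flip("qprvwu") + "t"
= flip("prvwu") + "q" + "t"
= flip("rvwu") + "p" + "q" + "t"
= flip("vwu") + "r" + "p" + "q" + "t"
= flip("wu") + "v" + "r" + "p" + "q" + "t"
= flip("u") + "w" + "v" + "r" + "p" + "q" + "t"
= "u" + "w" + "v" + "r" + "p" + "q" + "t"
= "uwvrpqt"


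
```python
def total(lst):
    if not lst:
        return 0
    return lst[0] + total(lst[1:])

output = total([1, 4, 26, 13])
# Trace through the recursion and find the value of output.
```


total([1, 4, 26, 13])
= 1 + total([4, 26, 13])
= 1 + 4 + total([26, 13])
= 1 + 4 + 26 + total([13])
= 1 + 4 + 26 + 13 + total([])
= 1 + 4 + 26 + 13 + 0
= 44


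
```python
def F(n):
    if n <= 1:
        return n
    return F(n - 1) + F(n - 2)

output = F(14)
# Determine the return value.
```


F(14)
= F(13) + F(12)
= (F(12) + F(11)) + F(12)
Computing bottom-up: F(0)=0, F(1)=1, F(2)=1, F(3)=2, F(4)=3, F(5)=5, F(6)=8, F(7)=13, F(8)=21, F(9)=34, F(10)=55, F(11)=89, F(12)=144, F(13)=233, F(14)=377
= 377


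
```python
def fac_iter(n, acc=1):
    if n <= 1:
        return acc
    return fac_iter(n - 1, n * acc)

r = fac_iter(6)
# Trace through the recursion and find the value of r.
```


fac_iter(6, 1)
= fac_iter(5, 6 * 1) = fac_iter(5, 6)
= fac_iter(4, 5 * 6) = fac_iter(4, 30)
= fac_iter(3, 4 * 30) = fac_iter(3, 120)
= fac_iter(2, 3 * 120) = fac_iter(2, 360)
= fac_iter(1, 2 * 360) = fac_iter(1, 720)
n <= 1, return acc = 720


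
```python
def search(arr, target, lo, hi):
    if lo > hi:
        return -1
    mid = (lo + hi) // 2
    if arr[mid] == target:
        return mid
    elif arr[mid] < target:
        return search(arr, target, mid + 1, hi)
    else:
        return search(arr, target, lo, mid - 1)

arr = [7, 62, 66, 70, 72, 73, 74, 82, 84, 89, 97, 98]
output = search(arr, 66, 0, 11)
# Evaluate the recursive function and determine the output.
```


search(arr, 66, 0, 11)
lo=0, hi=11, mid=5, arr[mid]=73
73 > 66, search left half
lo=0, hi=4, mid=2, arr[mid]=66
arr[2] == 66, found at index 2
= 2


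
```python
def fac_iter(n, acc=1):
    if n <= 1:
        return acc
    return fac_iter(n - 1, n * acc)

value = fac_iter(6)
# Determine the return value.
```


fac_iter(6, 1)
= fac_iter(5, 6 * 1) = fac_iter(5, 6)
= fac_iter(4, 5 * 6) = fac_iter(4, 30)
= fac_iter(3, 4 * 30) = fac_iter(3, 120)
= fac_iter(2, 3 * 120) = fac_iter(2, 360)
= fac_iter(1, 2 * 360) = fac_iter(1, 720)
n <= 1, return acc = 720


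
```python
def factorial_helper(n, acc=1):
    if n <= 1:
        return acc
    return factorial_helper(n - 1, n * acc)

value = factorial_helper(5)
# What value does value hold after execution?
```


factorial_helper(5, 1)
= factorial_helper(4, 5 * 1) = factorial_helper(4, 5)
= factorial_helper(3, 4 * 5) = factorial_helper(3, 20)
= factorial_helper(2, 3 * 20) = factorial_helper(2, 60)
= factorial_helper(1, 2 * 60) = factorial_helper(1, 120)
n <= 1, return acc = 120


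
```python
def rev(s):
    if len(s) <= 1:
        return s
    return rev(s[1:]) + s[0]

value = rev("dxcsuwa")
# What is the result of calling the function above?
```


rev("dxcsuwa")
= rev("xcsuwa") + "d"
= rev("csuwa") + "x" + "d"
= rev("suwa") + "c" + "x" + "d"
= rev("uwa") + "s" + "c" + "x" + "d"
= rev("wa") + "u" + "s" + "c" + "x" + "d"
= rev("a") + "w" + "u" + "s" + "c" + "x" + "d"
= "a" + "w" + "u" + "s" + "c" + "x" + "d"
= "awuscxd"


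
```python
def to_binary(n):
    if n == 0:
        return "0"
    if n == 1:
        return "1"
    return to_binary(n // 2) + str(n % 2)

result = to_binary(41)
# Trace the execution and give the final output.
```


to_binary(41)
= to_binary(20) + "1"
= to_binary(10) + "0" + "1"
= to_binary(5) + "0" + "0" + "1"
= to_binary(2) + "1" + "0" + "0" + "1"
= to_binary(1) + "0" + "1" + "0" + "0" + "1"
= "1" + "0" + "1" + "0" + "0" + "1"
= "101001"


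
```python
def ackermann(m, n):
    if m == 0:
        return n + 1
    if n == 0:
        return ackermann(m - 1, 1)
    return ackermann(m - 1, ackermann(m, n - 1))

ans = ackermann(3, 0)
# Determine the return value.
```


ackermann(3, 0)
n == 0: return ackermann(2, 1)
= ackermann(2, 1) = 5
= 5


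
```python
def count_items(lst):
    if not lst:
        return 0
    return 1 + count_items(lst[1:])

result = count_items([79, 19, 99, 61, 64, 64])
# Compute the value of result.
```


count_items([79, 19, 99, 61, 64, 64])
= 1 + count_items([19, 99, 61, 64, 64])
= 1 + 1 + count_items([99, 61, 64, 64])
= 1 + 1 + 1 + count_items([61, 64, 64])
= 1 + 1 + 1 + 1 + count_items([64, 64])
= 1 + 1 + 1 + 1 + 1 + count_items([64])
= 1 + 1 + 1 + 1 + 1 + 1 + count_items([])
= 1 + 1 + 1 + 1 + 1 + 1 + 0
= 6


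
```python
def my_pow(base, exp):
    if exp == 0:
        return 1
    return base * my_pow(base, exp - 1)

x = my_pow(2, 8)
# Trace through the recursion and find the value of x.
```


my_pow(2, 8)
= 2 * my_pow(2, 7)
= 2 * 2 * my_pow(2, 6)
= 2 * 2 * 2 * my_pow(2, 5)
= 2 * 2 * 2 * 2 * my_pow(2, 4)
= 2 * 2 * 2 * 2 * 2 * my_pow(2, 3)
= 2 * 2 * 2 * 2 * 2 * 2 * my_pow(2, 2)
= 2 * 2 * 2 * 2 * 2 * 2 * 2 * my_pow(2, 1)
= 2 * 2 * 2 * 2 * 2 * 2 * 2 * 2 * my_pow(2, 0)
= 2 * 2 * 2 * 2 * 2 * 2 * 2 * 2 * 1
= 256


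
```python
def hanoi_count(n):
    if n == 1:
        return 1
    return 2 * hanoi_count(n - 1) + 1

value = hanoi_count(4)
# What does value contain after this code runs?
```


hanoi_count(4)
= 2 * hanoi_count(3) + 1
= 2 * (2 * hanoi_count(2) + 1) + 1
= 2 * (2 * (2 * hanoi_count(1) + 1) + 1) + 1
Now compute bottom-up:
hanoi_count(1) = 1
hanoi_count(2) = 2 * 1 + 1 = 3
hanoi_count(3) = 2 * 3 + 1 = 7
hanoi_count(4) = 2 * 7 + 1 = 15
= 15


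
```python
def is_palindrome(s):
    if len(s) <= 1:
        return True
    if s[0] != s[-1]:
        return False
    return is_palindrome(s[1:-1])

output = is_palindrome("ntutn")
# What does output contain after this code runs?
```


is_palindrome("ntutn")
"ntutn": s[0]='n' == s[-1]='n' -> is_palindrome("tut")
"tut": s[0]='t' == s[-1]='t' -> is_palindrome("u")
"u": len <= 1 -> True
= True


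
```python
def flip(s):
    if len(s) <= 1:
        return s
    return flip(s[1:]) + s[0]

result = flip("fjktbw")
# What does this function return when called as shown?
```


flip("fjktbw")
= flip("jktbw") + "f"
= flip("ktbw") + "j" + "f"
= flip("tbw") + "k" + "j" + "f"
= flip("bw") + "t" + "k" + "j" + "f"
= flip("w") + "b" + "t" + "k" + "j" + "f"
= "w" + "b" + "t" + "k" + "j" + "f"
= "wbtkjf"


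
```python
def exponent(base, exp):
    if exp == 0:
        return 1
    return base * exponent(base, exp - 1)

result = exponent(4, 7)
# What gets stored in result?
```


exponent(4, 7)
= 4 * exponent(4, 6)
= 4 * 4 * exponent(4, 5)
= 4 * 4 * 4 * exponent(4, 4)
= 4 * 4 * 4 * 4 * exponent(4, 3)
= 4 * 4 * 4 * 4 * 4 * exponent(4, 2)
= 4 * 4 * 4 * 4 * 4 * 4 * exponent(4, 1)
= 4 * 4 * 4 * 4 * 4 * 4 * 4 * exponent(4, 0)
= 4 * 4 * 4 * 4 * 4 * 4 * 4 * 1
= 16384


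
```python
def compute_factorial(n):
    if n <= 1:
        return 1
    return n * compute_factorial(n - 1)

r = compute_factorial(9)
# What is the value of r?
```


compute_factorial(9)
= 9 * compute_factorial(8)
= 9 * 8 * compute_factorial(7)
= 9 * 8 * 7 * compute_factorial(6)
= 9 * 8 * 7 * 6 * compute_factorial(5)
= 9 * 8 * 7 * 6 * 5 * compute_factorial(4)
= 9 * 8 * 7 * 6 * 5 * 4 * compute_factorial(3)
= 9 * 8 * 7 * 6 * 5 * 4 * 3 * compute_factorial(2)
= 9 * 8 * 7 * 6 * 5 * 4 * 3 * 2 * compute_factorial(1)
= 9 * 8 * 7 * 6 * 5 * 4 * 3 * 2 * 1
= 362880


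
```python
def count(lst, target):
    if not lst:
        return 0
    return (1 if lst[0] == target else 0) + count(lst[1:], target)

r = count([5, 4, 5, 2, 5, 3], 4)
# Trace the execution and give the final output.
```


count([5, 4, 5, 2, 5, 3], 4)
lst[0]=5 != 4: 0 + count([4, 5, 2, 5, 3], 4)
lst[0]=4 == 4: 1 + count([5, 2, 5, 3], 4)
lst[0]=5 != 4: 0 + count([2, 5, 3], 4)
lst[0]=2 != 4: 0 + count([5, 3], 4)
lst[0]=5 != 4: 0 + count([3], 4)
lst[0]=3 != 4: 0 + count([], 4)
= 1


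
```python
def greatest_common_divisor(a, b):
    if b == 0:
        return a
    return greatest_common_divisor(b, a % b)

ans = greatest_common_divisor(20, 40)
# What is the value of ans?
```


greatest_common_divisor(20, 40)
= greatest_common_divisor(40, 20 % 40) = greatest_common_divisor(40, 20)
= greatest_common_divisor(20, 40 % 20) = greatest_common_divisor(20, 0)
b == 0, return a = 20


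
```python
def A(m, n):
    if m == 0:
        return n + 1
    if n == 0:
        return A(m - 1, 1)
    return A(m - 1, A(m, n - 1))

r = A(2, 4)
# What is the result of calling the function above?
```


A(2, 4)
= A(1, A(2, 3))
First compute A(2, 3) = 9
= A(1, 9)
= 11


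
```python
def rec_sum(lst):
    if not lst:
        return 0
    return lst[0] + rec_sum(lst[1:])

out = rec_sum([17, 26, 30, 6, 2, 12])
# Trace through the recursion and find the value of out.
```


rec_sum([17, 26, 30, 6, 2, 12])
= 17 + rec_sum([26, 30, 6, 2, 12])
= 17 + 26 + rec_sum([30, 6, 2, 12])
= 17 + 26 + 30 + rec_sum([6, 2, 12])
= 17 + 26 + 30 + 6 + rec_sum([2, 12])
= 17 + 26 + 30 + 6 + 2 + rec_sum([12])
= 17 + 26 + 30 + 6 + 2 + 12 + rec_sum([])
= 17 + 26 + 30 + 6 + 2 + 12 + 0
= 93


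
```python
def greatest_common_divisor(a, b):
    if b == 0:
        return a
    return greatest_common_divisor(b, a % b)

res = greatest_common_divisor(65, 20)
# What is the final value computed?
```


greatest_common_divisor(65, 20)
= greatest_common_divisor(20, 65 % 20) = greatest_common_divisor(20, 5)
= greatest_common_divisor(5, 20 % 5) = greatest_common_divisor(5, 0)
b == 0, return a = 5


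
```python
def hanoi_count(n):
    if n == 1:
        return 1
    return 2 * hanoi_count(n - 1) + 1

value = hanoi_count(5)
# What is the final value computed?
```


hanoi_count(5)
= 2 * hanoi_count(4) + 1
= 2 * (2 * hanoi_count(3) + 1) + 1
= 2 * (2 * (2 * hanoi_count(2) + 1) + 1) + 1
= 2 * (2 * (2 * (2 * hanoi_count(1) + 1) + 1) + 1) + 1
Now compute bottom-up:
hanoi_count(1) = 1
hanoi_count(2) = 2 * 1 + 1 = 3
hanoi_count(3) = 2 * 3 + 1 = 7
hanoi_count(4) = 2 * 7 + 1 = 15
hanoi_count(5) = 2 * 15 + 1 = 31
= 31


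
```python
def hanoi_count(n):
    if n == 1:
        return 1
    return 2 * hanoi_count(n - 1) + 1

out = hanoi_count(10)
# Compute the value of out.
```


hanoi_count(10)
= 2 * hanoi_count(9) + 1
= 2 * (2 * hanoi_count(8) + 1) + 1
= 2 * (2 * (2 * hanoi_count(7) + 1) + 1) + 1
= 2 * (2 * (2 * (2 * hanoi_count(6) + 1) + 1) + 1) + 1
= 2 * (2 * (2 * (2 * (2 * hanoi_count(5) + 1) + 1) + 1) + 1) + 1
= 2 * (2 * (2 * (2 * (2 * (2 * hanoi_count(4) + 1) + 1) + 1) + 1) + 1) + 1
= 2 * (2 * (2 * (2 * (2 * (2 * (2 * hanoi_count(3) + 1) + 1) + 1) + 1) + 1) + 1) + 1
= 2 * (2 * (2 * (2 * (2 * (2 * (2 * (2 * hanoi_count(2) + 1) + 1) + 1) + 1) + 1) + 1) + 1) + 1
= 2 * (2 * (2 * (2 * (2 * (2 * (2 * (2 * (2 * hanoi_count(1) + 1) + 1) + 1) + 1) + 1) + 1) + 1) + 1) + 1
Now compute bottom-up:
hanoi_count(1) = 1
hanoi_count(2) = 2 * 1 + 1 = 3
hanoi_count(3) = 2 * 3 + 1 = 7
hanoi_count(4) = 2 * 7 + 1 = 15
hanoi_count(5) = 2 * 15 + 1 = 31
hanoi_count(6) = 2 * 31 + 1 = 63
hanoi_count(7) = 2 * 63 + 1 = 127
hanoi_count(8) = 2 * 127 + 1 = 255
hanoi_count(9) = 2 * 255 + 1 = 511
hanoi_count(10) = 2 * 511 + 1 = 1023
= 1023


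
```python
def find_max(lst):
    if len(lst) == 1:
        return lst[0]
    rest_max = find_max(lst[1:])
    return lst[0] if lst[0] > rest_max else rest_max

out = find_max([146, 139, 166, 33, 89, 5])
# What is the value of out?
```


find_max([146, 139, 166, 33, 89, 5])
= compare 146 with find_max([139, 166, 33, 89, 5])
= compare 139 with find_max([166, 33, 89, 5])
= compare 166 with find_max([33, 89, 5])
= compare 33 with find_max([89, 5])
= compare 89 with find_max([5])
Base: find_max([5]) = 5
compare 89 with 5: max = 89
compare 33 with 89: max = 89
compare 166 with 89: max = 166
compare 139 with 166: max = 166
compare 146 with 166: max = 166
= 166


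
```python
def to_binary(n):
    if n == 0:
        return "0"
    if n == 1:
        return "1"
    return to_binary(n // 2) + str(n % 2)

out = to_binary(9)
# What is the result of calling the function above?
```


to_binary(9)
= to_binary(4) + "1"
= to_binary(2) + "0" + "1"
= to_binary(1) + "0" + "0" + "1"
= "1" + "0" + "0" + "1"
= "1001"


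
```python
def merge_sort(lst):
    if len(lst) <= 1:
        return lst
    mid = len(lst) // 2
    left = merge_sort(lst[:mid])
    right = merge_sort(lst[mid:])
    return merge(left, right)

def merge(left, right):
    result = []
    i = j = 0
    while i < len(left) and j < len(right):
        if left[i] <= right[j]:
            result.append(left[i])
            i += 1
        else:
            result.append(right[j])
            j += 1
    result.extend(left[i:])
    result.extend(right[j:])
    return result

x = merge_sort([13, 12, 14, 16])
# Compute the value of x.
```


merge_sort([13, 12, 14, 16])
Split into [13, 12] and [14, 16]
Left sorted: [12, 13]
Right sorted: [14, 16]
Merge [12, 13] and [14, 16]
= [12, 13, 14, 16]


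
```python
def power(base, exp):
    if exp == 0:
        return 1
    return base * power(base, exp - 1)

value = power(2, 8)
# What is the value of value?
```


power(2, 8)
= 2 * power(2, 7)
= 2 * 2 * power(2, 6)
= 2 * 2 * 2 * power(2, 5)
= 2 * 2 * 2 * 2 * power(2, 4)
= 2 * 2 * 2 * 2 * 2 * power(2, 3)
= 2 * 2 * 2 * 2 * 2 * 2 * power(2, 2)
= 2 * 2 * 2 * 2 * 2 * 2 * 2 * power(2, 1)
= 2 * 2 * 2 * 2 * 2 * 2 * 2 * 2 * power(2, 0)
= 2 * 2 * 2 * 2 * 2 * 2 * 2 * 2 * 1
= 256


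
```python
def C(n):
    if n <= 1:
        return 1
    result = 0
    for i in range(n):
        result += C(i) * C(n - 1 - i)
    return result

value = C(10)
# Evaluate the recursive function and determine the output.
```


C(10)
= sum of C(i) * C(10-1-i) for i in 0..9
First compute sub-values bottom-up:
  C(0) = 1, C(1) = 1
  C(2) = 1*1 + 1*1 = 2
  C(3) = 1*2 + 1*1 + 2*1 = 5
  C(4) = 1*5 + 1*2 + 2*1 + 5*1 = 14
  C(5) = 1*14 + 1*5 + 2*2 + 5*1 + 14*1 = 42
  C(6) = 1*42 + 1*14 + 2*5 + 5*2 + 14*1 + 42*1 = 132
  C(7) = 1*132 + 1*42 + 2*14 + 5*5 + 14*2 + 42*1 + 132*1 = 429
  C(8) = 1*429 + 1*132 + 2*42 + 5*14 + 14*5 + 42*2 + 132*1 + 429*1 = 1430
  C(9) = 1*1430 + 1*429 + 2*132 + 5*42 + 14*14 + 42*5 + 132*2 + 429*1 + 1430*1 = 4862
Now C(10):
  C(0)*C(9) = 1*4862 = 4862
  C(1)*C(8) = 1*1430 = 1430
  C(2)*C(7) = 2*429 = 858
  C(3)*C(6) = 5*132 = 660
  C(4)*C(5) = 14*42 = 588
  C(5)*C(4) = 42*14 = 588
  C(6)*C(3) = 132*5 = 660
  C(7)*C(2) = 429*2 = 858
  C(8)*C(1) = 1430*1 = 1430
  C(9)*C(0) = 4862*1 = 4862
= 4862 + 1430 + 858 + 660 + 588 + 588 + 660 + 858 + 1430 + 4862
= 16796


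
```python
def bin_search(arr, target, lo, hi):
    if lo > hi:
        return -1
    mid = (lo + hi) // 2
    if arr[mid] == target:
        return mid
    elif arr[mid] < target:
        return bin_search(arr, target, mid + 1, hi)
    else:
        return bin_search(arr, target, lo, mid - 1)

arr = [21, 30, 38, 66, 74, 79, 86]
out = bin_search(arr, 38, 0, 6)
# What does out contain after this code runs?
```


bin_search(arr, 38, 0, 6)
lo=0, hi=6, mid=3, arr[mid]=66
66 > 38, search left half
lo=0, hi=2, mid=1, arr[mid]=30
30 < 38, search right half
lo=2, hi=2, mid=2, arr[mid]=38
arr[2] == 38, found at index 2
= 2


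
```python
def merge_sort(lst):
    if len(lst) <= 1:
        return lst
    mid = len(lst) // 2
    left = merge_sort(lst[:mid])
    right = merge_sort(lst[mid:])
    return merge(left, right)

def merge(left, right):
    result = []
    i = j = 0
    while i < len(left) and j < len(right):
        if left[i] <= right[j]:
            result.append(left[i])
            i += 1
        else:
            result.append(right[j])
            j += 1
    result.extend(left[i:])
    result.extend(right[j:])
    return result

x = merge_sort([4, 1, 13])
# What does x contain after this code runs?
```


merge_sort([4, 1, 13])
Split into [4] and [1, 13]
Left sorted: [4]
Right sorted: [1, 13]
Merge [4] and [1, 13]
= [1, 4, 13]


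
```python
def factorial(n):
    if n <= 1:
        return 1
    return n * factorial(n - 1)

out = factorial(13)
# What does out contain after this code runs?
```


factorial(13)
= 13 * factorial(12)
= 13 * 12 * factorial(11)
= 13 * 12 * 11 * factorial(10)
= 13 * 12 * 11 * 10 * factorial(9)
= 13 * 12 * 11 * 10 * 9 * factorial(8)
= 13 * 12 * 11 * 10 * 9 * 8 * factorial(7)
= 13 * 12 * 11 * 10 * 9 * 8 * 7 * factorial(6)
= 13 * 12 * 11 * 10 * 9 * 8 * 7 * 6 * factorial(5)
= 13 * 12 * 11 * 10 * 9 * 8 * 7 * 6 * 5 * factorial(4)
= 13 * 12 * 11 * 10 * 9 * 8 * 7 * 6 * 5 * 4 * factorial(3)
= 13 * 12 * 11 * 10 * 9 * 8 * 7 * 6 * 5 * 4 * 3 * factorial(2)
= 13 * 12 * 11 * 10 * 9 * 8 * 7 * 6 * 5 * 4 * 3 * 2 * factorial(1)
= 13 * 12 * 11 * 10 * 9 * 8 * 7 * 6 * 5 * 4 * 3 * 2 * 1
= 6227020800


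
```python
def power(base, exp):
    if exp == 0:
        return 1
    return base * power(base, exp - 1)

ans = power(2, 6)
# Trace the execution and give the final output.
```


power(2, 6)
= 2 * power(2, 5)
= 2 * 2 * power(2, 4)
= 2 * 2 * 2 * power(2, 3)
= 2 * 2 * 2 * 2 * power(2, 2)
= 2 * 2 * 2 * 2 * 2 * power(2, 1)
= 2 * 2 * 2 * 2 * 2 * 2 * power(2, 0)
= 2 * 2 * 2 * 2 * 2 * 2 * 1
= 64


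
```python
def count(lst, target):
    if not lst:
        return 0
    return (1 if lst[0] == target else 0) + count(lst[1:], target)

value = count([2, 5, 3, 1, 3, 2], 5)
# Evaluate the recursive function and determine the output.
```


count([2, 5, 3, 1, 3, 2], 5)
lst[0]=2 != 5: 0 + count([5, 3, 1, 3, 2], 5)
lst[0]=5 == 5: 1 + count([3, 1, 3, 2], 5)
lst[0]=3 != 5: 0 + count([1, 3, 2], 5)
lst[0]=1 != 5: 0 + count([3, 2], 5)
lst[0]=3 != 5: 0 + count([2], 5)
lst[0]=2 != 5: 0 + count([], 5)
= 1


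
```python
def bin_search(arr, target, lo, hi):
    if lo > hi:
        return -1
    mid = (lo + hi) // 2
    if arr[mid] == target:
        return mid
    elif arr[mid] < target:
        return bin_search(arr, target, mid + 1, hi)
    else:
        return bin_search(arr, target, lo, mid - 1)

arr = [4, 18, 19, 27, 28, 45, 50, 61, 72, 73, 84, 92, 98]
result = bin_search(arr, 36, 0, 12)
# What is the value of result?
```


bin_search(arr, 36, 0, 12)
lo=0, hi=12, mid=6, arr[mid]=50
50 > 36, search left half
lo=0, hi=5, mid=2, arr[mid]=19
19 < 36, search right half
lo=3, hi=5, mid=4, arr[mid]=28
28 < 36, search right half
lo=5, hi=5, mid=5, arr[mid]=45
45 > 36, search left half
lo > hi, target not found, return -1
= -1


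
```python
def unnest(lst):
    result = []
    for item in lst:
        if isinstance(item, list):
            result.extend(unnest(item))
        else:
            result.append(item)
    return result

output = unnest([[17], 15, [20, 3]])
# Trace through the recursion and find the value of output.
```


unnest([[17], 15, [20, 3]])
Processing each element:
  [17] is a list -> unnest recursively -> [17]
  15 is not a list -> append 15
  [20, 3] is a list -> unnest recursively -> [20, 3]
= [17, 15, 20, 3]
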